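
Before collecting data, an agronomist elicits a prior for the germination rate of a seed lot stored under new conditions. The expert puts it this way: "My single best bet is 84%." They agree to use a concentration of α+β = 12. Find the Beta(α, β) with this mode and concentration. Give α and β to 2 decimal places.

α = 9.40, β = 2.60

For α,β > 1 the Beta mode is (α−1)/(α+β−2). With α+β = 12, the mode is (α−1)/10.
Set (α−1)/10 = 0.84 → α = 1 + 0.84·10 = 9.40.
β = 12 − α = 2.60.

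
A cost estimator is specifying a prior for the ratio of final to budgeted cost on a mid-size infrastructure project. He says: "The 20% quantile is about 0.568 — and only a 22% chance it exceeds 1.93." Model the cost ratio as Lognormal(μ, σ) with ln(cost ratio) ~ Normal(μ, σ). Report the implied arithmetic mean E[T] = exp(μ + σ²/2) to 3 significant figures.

If T ~ Lognormal(μ,σ) then ln T ~ Normal(μ,σ), so the p-quantile of ln T is μ + z_p·σ.
ln(0.568) = -0.5656 and ln(1.93) = 0.6575; z_{0.2} = -0.8416, z_{0.78} = 0.7722.
σ = (0.6575 − -0.5656)/(0.7722 − (-0.8416)) = 0.758.
μ = -0.5656 − (-0.8416)·0.758 = 0.072.
E[T] = exp(μ + σ²/2) = exp(0.072 + 0.2872) = 1.43.

E[T] ≈ 1.43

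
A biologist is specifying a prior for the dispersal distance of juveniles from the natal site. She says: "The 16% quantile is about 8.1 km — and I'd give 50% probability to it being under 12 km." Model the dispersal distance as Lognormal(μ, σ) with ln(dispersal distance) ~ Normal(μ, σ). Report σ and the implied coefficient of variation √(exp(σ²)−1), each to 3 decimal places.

If T ~ Lognormal(μ,σ) then ln T ~ Normal(μ,σ), so the p-quantile of ln T is μ + z_p·σ.
ln(8.1) = 2.092 and ln(12) = 2.485; z_{0.16} = -0.9945, z_{0.5} = 0.
σ = (2.485 − 2.092)/(0 − (-0.9945)) = 0.395.
μ = 2.092 − (-0.9945)·0.395 = 2.485.
CV = √(exp(σ²)−1) = √(exp(0.1562)−1) = 0.411.

σ ≈ 0.395, CV ≈ 0.411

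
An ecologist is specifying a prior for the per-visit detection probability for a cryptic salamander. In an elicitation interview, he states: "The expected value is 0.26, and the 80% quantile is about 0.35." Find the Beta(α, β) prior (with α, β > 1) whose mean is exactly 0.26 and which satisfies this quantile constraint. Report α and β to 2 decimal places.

With mean 0.26 fixed, write α = 0.26s, β = 0.74s where s = α+β.
Need P(θ < 0.35) = 0.8 under Beta(0.26s, 0.74s). Normal approximation: (q−m)/√(m(1−m)/s) ≈ z_{0.8} = 0.842, so s ≈ 0.26·0.74·(0.842)²/(0.35−0.26)² = 16.8.
At s = 16.8: P(θ<0.35) ≈ 0.808. Adjusting to match 0.8 gives s ≈ 15.54.
So α = 0.26·15.54 ≈ 4.04, β = 0.74·15.54 ≈ 11.50.

α ≈ 4.04, β ≈ 11.50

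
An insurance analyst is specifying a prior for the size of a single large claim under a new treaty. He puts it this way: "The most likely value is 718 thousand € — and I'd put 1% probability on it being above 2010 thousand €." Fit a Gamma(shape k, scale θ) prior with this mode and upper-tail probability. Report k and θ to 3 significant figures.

k ≈ 5.32, θ ≈ 166

Gamma(k,θ) with k>1 has mode (k−1)θ, so θ = 718/(k−1).
Need P(X < 2010) = 0.99 with θ tied to k this way. Start at k = 2, θ = 718: P(X<2010) ≈ 0.769.
Too low — raise k to concentrate. Iterating converges to k ≈ 5.32.
Then θ = 718/(5.32−1) ≈ 166.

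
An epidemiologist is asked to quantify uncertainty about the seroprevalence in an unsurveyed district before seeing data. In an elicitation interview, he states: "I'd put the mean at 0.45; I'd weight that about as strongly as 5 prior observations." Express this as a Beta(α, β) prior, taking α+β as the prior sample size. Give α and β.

Under the effective-sample-size interpretation, Beta(α, β) has prior mean α/(α+β) and prior sample size α+β.
So α+β = 5 and α/(α+β) = 0.45, giving α = 0.45·5 = 2.25 and β = 5 − 2.25 = 2.75.

α = 2.25, β = 2.75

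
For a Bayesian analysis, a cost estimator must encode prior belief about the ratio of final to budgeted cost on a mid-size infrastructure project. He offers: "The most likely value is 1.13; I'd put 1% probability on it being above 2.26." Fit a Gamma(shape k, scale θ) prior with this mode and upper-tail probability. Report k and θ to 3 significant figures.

Gamma(k,θ) with k>1 has mode (k−1)θ, so θ = 1.13/(k−1).
Need P(X < 2.26) = 0.99 with θ tied to k this way. Start at k = 2, θ = 1.13: P(X<2.26) ≈ 0.594.
Too low — raise k to concentrate. Iterating converges to k ≈ 11.2.
Then θ = 1.13/(11.2−1) ≈ 0.111.

k ≈ 11.2, θ ≈ 0.111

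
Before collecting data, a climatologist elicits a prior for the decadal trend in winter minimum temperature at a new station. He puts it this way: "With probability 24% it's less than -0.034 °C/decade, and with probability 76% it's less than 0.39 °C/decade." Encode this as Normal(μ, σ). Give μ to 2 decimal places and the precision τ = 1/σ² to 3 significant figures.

For Normal(μ,σ), the p-quantile is μ + z_p·σ. Here z_{0.24} = -0.7063, z_{0.76} = 0.7063.
So -0.034 = μ − 0.7063σ and 0.39 = μ + 0.7063σ.
Subtracting: σ = (0.39 − -0.034)/(0.7063 − (-0.7063)) = 0.30.
Then μ = -0.034 − (-0.7063)·0.30 = 0.18.
Precision τ = 1/σ² = 1/0.3002² = 11.1.

μ = 0.18, τ = 11.1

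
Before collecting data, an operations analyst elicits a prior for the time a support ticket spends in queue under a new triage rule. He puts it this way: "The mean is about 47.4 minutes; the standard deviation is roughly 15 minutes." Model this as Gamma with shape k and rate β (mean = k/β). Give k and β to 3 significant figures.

k ≈ 9.99, β ≈ 0.211

For Gamma(k, rate β): mean = k/β, variance = k/β², so CV = 1/√k.
CV = SD/mean = 15/47.4 = 0.3165, hence k = 1/CV² = 9.99.
Then β = k/mean = 9.99/47.4 = 0.211.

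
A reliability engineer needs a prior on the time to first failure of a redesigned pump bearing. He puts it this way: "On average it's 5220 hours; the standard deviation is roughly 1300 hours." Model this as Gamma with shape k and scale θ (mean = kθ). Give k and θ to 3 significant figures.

k ≈ 16.1, θ ≈ 324

For Gamma(k, scale θ): mean = kθ, variance = kθ², so CV = 1/√k.
CV = SD/mean = 1300/5220 = 0.249, hence k = 1/CV² = 16.1.
Then θ = mean/k = 5220/16.1 = 324.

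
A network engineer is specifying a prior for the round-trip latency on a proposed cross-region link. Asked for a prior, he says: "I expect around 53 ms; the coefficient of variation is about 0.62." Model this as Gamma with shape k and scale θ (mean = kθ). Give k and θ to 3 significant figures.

For Gamma(k, scale θ): mean = kθ, variance = kθ², so CV = 1/√k.
CV = 0.62, hence k = 1/CV² = 2.6.
Then θ = mean/k = 53/2.6 = 20.4.

k ≈ 2.6, θ ≈ 20.4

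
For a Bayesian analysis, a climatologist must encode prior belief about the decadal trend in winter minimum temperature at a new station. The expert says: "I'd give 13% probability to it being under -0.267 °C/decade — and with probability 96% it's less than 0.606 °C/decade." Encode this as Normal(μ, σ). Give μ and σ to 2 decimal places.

For Normal(μ,σ), the p-quantile is μ + z_p·σ. Here z_{0.13} = -1.126, z_{0.96} = 1.751.
So -0.267 = μ − 1.126σ and 0.606 = μ + 1.751σ.
Subtracting: σ = (0.606 − -0.267)/(1.751 − (-1.126)) = 0.30.
Then μ = -0.267 − (-1.126)·0.30 = 0.07.

μ = 0.07, σ = 0.30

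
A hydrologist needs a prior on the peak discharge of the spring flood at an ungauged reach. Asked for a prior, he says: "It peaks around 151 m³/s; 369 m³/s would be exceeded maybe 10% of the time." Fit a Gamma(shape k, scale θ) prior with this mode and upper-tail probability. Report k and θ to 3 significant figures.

k ≈ 3.41, θ ≈ 62.7

Gamma(k,θ) with k>1 has mode (k−1)θ, so θ = 151/(k−1).
Need P(X < 369) = 0.9 with θ tied to k this way. Start at k = 2, θ = 151: P(X<369) ≈ 0.701.
Too low — raise k to concentrate. Iterating converges to k ≈ 3.41.
Then θ = 151/(3.41−1) ≈ 62.7.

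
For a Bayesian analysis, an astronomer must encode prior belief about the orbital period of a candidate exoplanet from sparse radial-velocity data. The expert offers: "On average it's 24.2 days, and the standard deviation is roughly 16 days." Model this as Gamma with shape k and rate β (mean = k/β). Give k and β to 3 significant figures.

k ≈ 2.29, β ≈ 0.0945

For Gamma(k, rate β): mean = k/β, variance = k/β², so CV = 1/√k.
CV = SD/mean = 16/24.2 = 0.6612, hence k = 1/CV² = 2.29.
Then β = k/mean = 2.29/24.2 = 0.0945.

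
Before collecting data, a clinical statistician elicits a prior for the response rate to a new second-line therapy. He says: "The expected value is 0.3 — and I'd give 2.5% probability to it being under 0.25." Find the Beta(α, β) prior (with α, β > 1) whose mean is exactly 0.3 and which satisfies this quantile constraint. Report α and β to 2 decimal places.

With mean 0.3 fixed, write α = 0.3s, β = 0.7s where s = α+β.
Need P(θ < 0.25) = 0.025 under Beta(0.3s, 0.7s). Normal approximation: (q−m)/√(m(1−m)/s) ≈ z_{0.025} = -1.96, so s ≈ 0.3·0.7·(-1.96)²/(0.25−0.3)² = 322.7.
At s = 322.7: P(θ<0.25) ≈ 0.022. Adjusting to match 0.025 gives s ≈ 305.70.
So α = 0.3·305.70 ≈ 91.71, β = 0.7·305.70 ≈ 213.99.

α ≈ 91.71, β ≈ 213.99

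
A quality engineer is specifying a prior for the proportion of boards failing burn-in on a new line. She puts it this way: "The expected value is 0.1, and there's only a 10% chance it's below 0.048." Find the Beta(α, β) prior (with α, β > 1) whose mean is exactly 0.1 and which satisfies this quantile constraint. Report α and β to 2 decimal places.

With mean 0.1 fixed, write α = 0.1s, β = 0.9s where s = α+β.
Need P(θ < 0.048) = 0.1 under Beta(0.1s, 0.9s). Normal approximation: (q−m)/√(m(1−m)/s) ≈ z_{0.1} = -1.28, so s ≈ 0.1·0.9·(-1.28)²/(0.048−0.1)² = 54.7.
At s = 54.7: P(θ<0.048) ≈ 0.074. Adjusting to match 0.1 gives s ≈ 44.68.
So α = 0.1·44.68 ≈ 4.47, β = 0.9·44.68 ≈ 40.21.

α ≈ 4.47, β ≈ 40.21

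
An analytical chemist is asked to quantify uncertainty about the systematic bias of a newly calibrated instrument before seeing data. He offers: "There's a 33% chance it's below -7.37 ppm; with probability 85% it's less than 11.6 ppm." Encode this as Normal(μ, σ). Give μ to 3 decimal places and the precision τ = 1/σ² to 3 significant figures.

μ = -1.717, τ = 0.00606

The p-quantile of Normal(μ,σ) is μ + z_p·σ, with z_{0.33} = -0.4399 and z_{0.85} = 1.036.
Eliminate σ: μ = (z₂·x₁ − z₁·x₂)/(z₂ − z₁) = (1.036·-7.37 − (-0.4399)·11.6)/1.476 = -1.717.
Then σ = (x₂ − x₁)/(z₂ − z₁) = (11.6 − -7.37)/1.476 = 12.849.
Precision τ = 1/σ² = 1/12.85² = 0.00606.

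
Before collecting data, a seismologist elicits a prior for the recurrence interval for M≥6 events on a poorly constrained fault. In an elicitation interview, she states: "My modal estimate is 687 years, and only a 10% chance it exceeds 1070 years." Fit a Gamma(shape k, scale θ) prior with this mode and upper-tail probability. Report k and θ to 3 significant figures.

k ≈ 10.5, θ ≈ 72.1

Gamma(k,θ) with k>1 has mode (k−1)θ, so θ = 687/(k−1).
Need P(X < 1070) = 0.9 with θ tied to k this way. Start at k = 2, θ = 687: P(X<1070) ≈ 0.461.
Too low — raise k to concentrate. Iterating converges to k ≈ 10.5.
Then θ = 687/(10.5−1) ≈ 72.1.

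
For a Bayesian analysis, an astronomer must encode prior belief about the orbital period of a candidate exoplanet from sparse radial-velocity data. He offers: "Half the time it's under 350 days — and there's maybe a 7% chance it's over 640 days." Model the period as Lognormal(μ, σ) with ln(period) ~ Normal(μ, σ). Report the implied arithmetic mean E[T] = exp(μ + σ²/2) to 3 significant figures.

If T ~ Lognormal(μ,σ) then ln T ~ Normal(μ,σ), so the p-quantile of ln T is μ + z_p·σ.
ln(350) = 5.858 and ln(640) = 6.461; z_{0.5} = 0, z_{0.93} = 1.476.
σ = (6.461 − 5.858)/(1.476 − (0)) = 0.409.
μ = 5.858 − (0)·0.409 = 5.858.
E[T] = exp(μ + σ²/2) = exp(5.858 + 0.0836) = 381 days.

E[T] ≈ 381 days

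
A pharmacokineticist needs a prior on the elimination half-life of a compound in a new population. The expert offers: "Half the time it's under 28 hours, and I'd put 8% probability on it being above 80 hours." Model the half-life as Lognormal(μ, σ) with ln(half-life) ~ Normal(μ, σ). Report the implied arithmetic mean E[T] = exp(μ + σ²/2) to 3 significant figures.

E[T] ≈ 37 hours

If T ~ Lognormal(μ,σ) then ln T ~ Normal(μ,σ), so the p-quantile of ln T is μ + z_p·σ.
ln(28) = 3.332 and ln(80) = 4.382; z_{0.5} = 0, z_{0.92} = 1.405.
σ = (4.382 − 3.332)/(1.405 − (0)) = 0.747.
μ = 3.332 − (0)·0.747 = 3.332.
E[T] = exp(μ + σ²/2) = exp(3.332 + 0.2791) = 37 hours.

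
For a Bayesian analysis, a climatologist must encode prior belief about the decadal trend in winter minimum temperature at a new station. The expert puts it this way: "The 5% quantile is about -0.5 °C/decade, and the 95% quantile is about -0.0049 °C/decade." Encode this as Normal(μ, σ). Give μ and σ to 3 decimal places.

The p-quantile of Normal(μ,σ) is μ + z_p·σ, with z_{0.05} = -1.645 and z_{0.95} = 1.645.
Eliminate σ: μ = (z₂·x₁ − z₁·x₂)/(z₂ − z₁) = (1.645·-0.5 − (-1.645)·-0.0049)/3.29 = -0.252.
Then σ = (x₂ − x₁)/(z₂ − z₁) = (-0.0049 − -0.5)/3.29 = 0.150.

μ = -0.252, σ = 0.150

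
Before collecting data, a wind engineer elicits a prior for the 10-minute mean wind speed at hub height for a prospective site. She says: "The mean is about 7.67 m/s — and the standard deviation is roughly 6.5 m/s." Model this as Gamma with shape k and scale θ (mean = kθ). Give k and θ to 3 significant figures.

k ≈ 1.39, θ ≈ 5.51

For Gamma(k, scale θ): mean = kθ, variance = kθ², so CV = 1/√k.
CV = SD/mean = 6.5/7.67 = 0.8475, hence k = 1/CV² = 1.39.
Then θ = mean/k = 7.67/1.39 = 5.51.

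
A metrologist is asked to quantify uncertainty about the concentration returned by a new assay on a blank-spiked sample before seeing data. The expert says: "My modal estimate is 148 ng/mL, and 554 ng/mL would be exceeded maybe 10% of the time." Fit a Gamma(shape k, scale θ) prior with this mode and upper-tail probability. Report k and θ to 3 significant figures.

k ≈ 2.06, θ ≈ 139

Gamma(k,θ) with k>1 has mode (k−1)θ, so θ = 148/(k−1).
Need P(X < 554) = 0.9 with θ tied to k this way. Start at k = 2, θ = 148: P(X<554) ≈ 0.888.
Too low — raise k to concentrate. Iterating converges to k ≈ 2.06.
Then θ = 148/(2.06−1) ≈ 139.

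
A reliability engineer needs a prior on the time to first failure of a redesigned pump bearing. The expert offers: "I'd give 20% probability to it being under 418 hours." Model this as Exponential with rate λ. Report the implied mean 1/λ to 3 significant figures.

mean ≈ 1870 hours

P(T < 418.0) = 1 − e^(−λ·418.0) = 0.2, so λ = −ln(1−0.2)/418.0 = −ln(0.8)/418.0 = 0.000534.
Mean = 1/λ = 1870 hours.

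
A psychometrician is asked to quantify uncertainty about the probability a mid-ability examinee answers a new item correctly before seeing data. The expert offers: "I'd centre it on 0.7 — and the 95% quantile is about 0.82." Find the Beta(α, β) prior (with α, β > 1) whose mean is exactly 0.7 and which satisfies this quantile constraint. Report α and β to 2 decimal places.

α ≈ 24.02, β ≈ 10.30

With mean 0.7 fixed, write α = 0.7s, β = 0.3s where s = α+β.
Need P(θ < 0.82) = 0.95 under Beta(0.7s, 0.3s). Normal approximation: (q−m)/√(m(1−m)/s) ≈ z_{0.95} = 1.64, so s ≈ 0.7·0.3·(1.64)²/(0.82−0.7)² = 39.5.
At s = 39.5: P(θ<0.82) ≈ 0.962. Adjusting to match 0.95 gives s ≈ 34.32.
So α = 0.7·34.32 ≈ 24.02, β = 0.3·34.32 ≈ 10.30.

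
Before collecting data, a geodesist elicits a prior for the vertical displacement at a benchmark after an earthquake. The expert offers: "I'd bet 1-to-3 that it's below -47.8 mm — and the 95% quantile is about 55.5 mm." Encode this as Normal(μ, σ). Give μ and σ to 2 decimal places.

For Normal(μ,σ), the p-quantile is μ + z_p·σ. Here z_{0.25} = -0.6745, z_{0.95} = 1.645.
So -47.8 = μ − 0.6745σ and 55.5 = μ + 1.645σ.
Subtracting: σ = (55.5 − -47.8)/(1.645 − (-0.6745)) = 44.54.
Then μ = -47.8 − (-0.6745)·44.54 = -17.76.

μ = -17.76, σ = 44.54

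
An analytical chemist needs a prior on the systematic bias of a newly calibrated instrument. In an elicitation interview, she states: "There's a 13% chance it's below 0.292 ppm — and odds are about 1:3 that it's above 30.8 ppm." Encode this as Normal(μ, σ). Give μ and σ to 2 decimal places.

For Normal(μ,σ), the p-quantile is μ + z_p·σ. Here z_{0.13} = -1.126, z_{0.75} = 0.6745.
So 0.292 = μ − 1.126σ and 30.8 = μ + 0.6745σ.
Subtracting: σ = (30.8 − 0.292)/(0.6745 − (-1.126)) = 16.94.
Then μ = 0.292 − (-1.126)·16.94 = 19.37.

μ = 19.37, σ = 16.94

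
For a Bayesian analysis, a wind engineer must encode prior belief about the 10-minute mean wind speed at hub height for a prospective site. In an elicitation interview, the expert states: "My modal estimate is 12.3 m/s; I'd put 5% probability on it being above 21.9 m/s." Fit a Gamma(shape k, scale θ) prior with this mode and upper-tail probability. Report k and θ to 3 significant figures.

Gamma(k,θ) with k>1 has mode (k−1)θ, so θ = 12.3/(k−1).
Need P(X < 21.9) = 0.95 with θ tied to k this way. Start at k = 2, θ = 12.3: P(X<21.9) ≈ 0.531.
Too low — raise k to concentrate. Iterating converges to k ≈ 9.38.
Then θ = 12.3/(9.38−1) ≈ 1.47.

k ≈ 9.38, θ ≈ 1.47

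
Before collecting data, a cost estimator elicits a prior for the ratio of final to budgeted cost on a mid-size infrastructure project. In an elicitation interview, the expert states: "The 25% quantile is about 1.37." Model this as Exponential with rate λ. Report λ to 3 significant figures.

λ ≈ 0.21

P(T < 1.37) = 1 − e^(−λ·1.37) = 0.25, so λ = −ln(1−0.25)/1.37 = −ln(0.75)/1.37 = 0.21.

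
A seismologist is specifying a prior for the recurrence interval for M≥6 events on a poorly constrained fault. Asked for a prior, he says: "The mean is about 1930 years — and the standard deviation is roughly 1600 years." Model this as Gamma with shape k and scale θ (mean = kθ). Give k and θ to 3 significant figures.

For Gamma(k, scale θ): mean = kθ, variance = kθ², so CV = 1/√k.
CV = SD/mean = 1600/1930 = 0.829, hence k = 1/CV² = 1.46.
Then θ = mean/k = 1930/1.46 = 1330.

k ≈ 1.46, θ ≈ 1330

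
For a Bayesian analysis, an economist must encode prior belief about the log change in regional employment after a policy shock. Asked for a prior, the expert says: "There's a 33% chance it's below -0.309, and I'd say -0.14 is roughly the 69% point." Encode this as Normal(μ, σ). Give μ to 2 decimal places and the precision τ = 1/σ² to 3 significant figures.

The p-quantile of Normal(μ,σ) is μ + z_p·σ, with z_{0.33} = -0.4399 and z_{0.69} = 0.4959.
Eliminate σ: μ = (z₂·x₁ − z₁·x₂)/(z₂ − z₁) = (0.4959·-0.309 − (-0.4399)·-0.14)/0.9358 = -0.23.
Then σ = (x₂ − x₁)/(z₂ − z₁) = (-0.14 − -0.309)/0.9358 = 0.18.
Precision τ = 1/σ² = 1/0.1806² = 30.7.

μ = -0.23, τ = 30.7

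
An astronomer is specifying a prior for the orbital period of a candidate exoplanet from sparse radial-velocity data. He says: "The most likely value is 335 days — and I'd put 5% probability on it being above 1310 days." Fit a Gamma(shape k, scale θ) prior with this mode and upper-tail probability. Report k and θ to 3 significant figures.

k ≈ 2.36, θ ≈ 246

Gamma(k,θ) with k>1 has mode (k−1)θ, so θ = 335/(k−1).
Need P(X < 1310) = 0.95 with θ tied to k this way. Start at k = 2, θ = 335: P(X<1310) ≈ 0.902.
Too low — raise k to concentrate. Iterating converges to k ≈ 2.36.
Then θ = 335/(2.36−1) ≈ 246.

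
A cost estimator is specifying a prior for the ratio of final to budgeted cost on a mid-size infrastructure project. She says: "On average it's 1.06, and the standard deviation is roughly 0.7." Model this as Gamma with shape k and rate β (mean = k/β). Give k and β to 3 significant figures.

k ≈ 2.29, β ≈ 2.16

For Gamma(k, rate β): mean = k/β, variance = k/β², so CV = 1/√k.
CV = SD/mean = 0.7/1.06 = 0.6604, hence k = 1/CV² = 2.29.
Then β = k/mean = 2.29/1.06 = 2.16.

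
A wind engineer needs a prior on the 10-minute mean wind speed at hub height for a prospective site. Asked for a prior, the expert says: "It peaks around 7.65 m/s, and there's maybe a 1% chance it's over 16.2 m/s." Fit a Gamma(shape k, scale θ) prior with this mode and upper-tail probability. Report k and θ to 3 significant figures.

k ≈ 9.63, θ ≈ 0.887

Gamma(k,θ) with k>1 has mode (k−1)θ, so θ = 7.65/(k−1).
Need P(X < 16.2) = 0.99 with θ tied to k this way. Start at k = 2, θ = 7.65: P(X<16.2) ≈ 0.625.
Too low — raise k to concentrate. Iterating converges to k ≈ 9.63.
Then θ = 7.65/(9.63−1) ≈ 0.887.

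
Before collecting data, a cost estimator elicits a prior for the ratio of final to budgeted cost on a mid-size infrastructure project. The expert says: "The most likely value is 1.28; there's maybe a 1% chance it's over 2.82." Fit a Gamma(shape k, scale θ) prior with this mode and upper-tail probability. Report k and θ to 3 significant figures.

k ≈ 8.73, θ ≈ 0.166

Gamma(k,θ) with k>1 has mode (k−1)θ, so θ = 1.28/(k−1).
Need P(X < 2.82) = 0.99 with θ tied to k this way. Start at k = 2, θ = 1.28: P(X<2.82) ≈ 0.646.
Too low — raise k to concentrate. Iterating converges to k ≈ 8.73.
Then θ = 1.28/(8.73−1) ≈ 0.166.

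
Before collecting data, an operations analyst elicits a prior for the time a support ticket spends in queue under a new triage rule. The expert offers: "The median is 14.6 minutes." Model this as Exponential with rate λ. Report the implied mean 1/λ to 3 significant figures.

mean ≈ 21.1 minutes

Exponential median = ln 2 / λ, so λ = ln 2 / 14.6 = 0.0475.
Mean = 1/λ = 21.1 minutes.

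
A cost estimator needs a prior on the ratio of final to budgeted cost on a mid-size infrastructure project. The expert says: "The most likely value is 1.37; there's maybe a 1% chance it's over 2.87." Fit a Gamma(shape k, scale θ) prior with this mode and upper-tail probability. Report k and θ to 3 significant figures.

Gamma(k,θ) with k>1 has mode (k−1)θ, so θ = 1.37/(k−1).
Need P(X < 2.87) = 0.99 with θ tied to k this way. Start at k = 2, θ = 1.37: P(X<2.87) ≈ 0.619.
Too low — raise k to concentrate. Iterating converges to k ≈ 9.9.
Then θ = 1.37/(9.9−1) ≈ 0.154.

k ≈ 9.9, θ ≈ 0.154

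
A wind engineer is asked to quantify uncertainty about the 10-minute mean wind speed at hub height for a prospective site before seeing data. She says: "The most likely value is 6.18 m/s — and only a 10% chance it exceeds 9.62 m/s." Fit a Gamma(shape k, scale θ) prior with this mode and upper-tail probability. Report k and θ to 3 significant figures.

Gamma(k,θ) with k>1 has mode (k−1)θ, so θ = 6.18/(k−1).
Need P(X < 9.62) = 0.9 with θ tied to k this way. Start at k = 2, θ = 6.18: P(X<9.62) ≈ 0.461.
Too low — raise k to concentrate. Iterating converges to k ≈ 10.6.
Then θ = 6.18/(10.6−1) ≈ 0.647.

k ≈ 10.6, θ ≈ 0.647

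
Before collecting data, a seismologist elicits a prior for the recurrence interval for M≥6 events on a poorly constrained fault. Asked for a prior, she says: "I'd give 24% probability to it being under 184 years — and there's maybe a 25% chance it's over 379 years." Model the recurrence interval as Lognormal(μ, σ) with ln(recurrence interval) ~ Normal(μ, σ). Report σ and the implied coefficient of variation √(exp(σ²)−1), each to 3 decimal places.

If T ~ Lognormal(μ,σ) then ln T ~ Normal(μ,σ), so the p-quantile of ln T is μ + z_p·σ.
ln(184) = 5.215 and ln(379) = 5.938; z_{0.24} = -0.7063, z_{0.75} = 0.6745.
σ = (5.938 − 5.215)/(0.6745 − (-0.7063)) = 0.523.
μ = 5.215 − (-0.7063)·0.523 = 5.585.
CV = √(exp(σ²)−1) = √(exp(0.2739)−1) = 0.561.

σ ≈ 0.523, CV ≈ 0.561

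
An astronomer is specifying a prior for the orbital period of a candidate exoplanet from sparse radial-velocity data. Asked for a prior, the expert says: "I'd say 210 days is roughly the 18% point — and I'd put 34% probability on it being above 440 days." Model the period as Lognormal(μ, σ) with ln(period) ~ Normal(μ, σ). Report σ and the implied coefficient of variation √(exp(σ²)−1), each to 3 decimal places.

σ ≈ 0.557, CV ≈ 0.603

If T ~ Lognormal(μ,σ) then ln T ~ Normal(μ,σ), so the p-quantile of ln T is μ + z_p·σ.
ln(210) = 5.347 and ln(440) = 6.087; z_{0.18} = -0.9154, z_{0.66} = 0.4125.
σ = (6.087 − 5.347)/(0.4125 − (-0.9154)) = 0.557.
μ = 5.347 − (-0.9154)·0.557 = 5.857.
CV = √(exp(σ²)−1) = √(exp(0.3103)−1) = 0.603.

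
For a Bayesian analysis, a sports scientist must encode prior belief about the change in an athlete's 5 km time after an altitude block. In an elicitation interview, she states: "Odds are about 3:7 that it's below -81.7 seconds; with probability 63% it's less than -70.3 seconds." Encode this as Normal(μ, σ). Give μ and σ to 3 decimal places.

μ = -74.718, σ = 13.314

For Normal(μ,σ), the p-quantile is μ + z_p·σ. Here z_{0.3} = -0.5244, z_{0.63} = 0.3319.
So -81.7 = μ − 0.5244σ and -70.3 = μ + 0.3319σ.
Subtracting: σ = (-70.3 − -81.7)/(0.3319 − (-0.5244)) = 13.314.
Then μ = -81.7 − (-0.5244)·13.314 = -74.718.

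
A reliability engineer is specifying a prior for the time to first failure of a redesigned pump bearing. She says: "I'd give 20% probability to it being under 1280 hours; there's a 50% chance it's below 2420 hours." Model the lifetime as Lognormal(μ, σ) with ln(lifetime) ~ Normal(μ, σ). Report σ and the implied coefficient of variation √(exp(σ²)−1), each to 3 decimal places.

If T ~ Lognormal(μ,σ) then ln T ~ Normal(μ,σ), so the p-quantile of ln T is μ + z_p·σ.
ln(1280) = 7.155 and ln(2420) = 7.792; z_{0.2} = -0.8416, z_{0.5} = 0.
σ = (7.792 − 7.155)/(0 − (-0.8416)) = 0.757.
μ = 7.155 − (-0.8416)·0.757 = 7.792.
CV = √(exp(σ²)−1) = √(exp(0.5727)−1) = 0.879.

σ ≈ 0.757, CV ≈ 0.879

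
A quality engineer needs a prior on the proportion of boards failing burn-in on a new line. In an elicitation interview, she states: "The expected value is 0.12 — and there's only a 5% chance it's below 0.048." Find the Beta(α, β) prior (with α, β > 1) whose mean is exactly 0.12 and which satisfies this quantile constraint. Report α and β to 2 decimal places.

α ≈ 4.70, β ≈ 34.48

With mean 0.12 fixed, write α = 0.12s, β = 0.88s where s = α+β.
Need P(θ < 0.048) = 0.05 under Beta(0.12s, 0.88s). Normal approximation: (q−m)/√(m(1−m)/s) ≈ z_{0.05} = -1.64, so s ≈ 0.12·0.88·(-1.64)²/(0.048−0.12)² = 55.1.
At s = 55.1: P(θ<0.048) ≈ 0.023. Adjusting to match 0.05 gives s ≈ 39.19.
So α = 0.12·39.19 ≈ 4.70, β = 0.88·39.19 ≈ 34.48.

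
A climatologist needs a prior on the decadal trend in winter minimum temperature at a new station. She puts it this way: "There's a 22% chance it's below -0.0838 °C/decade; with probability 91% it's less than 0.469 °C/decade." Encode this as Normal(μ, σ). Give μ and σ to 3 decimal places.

For Normal(μ,σ), the p-quantile is μ + z_p·σ. Here z_{0.22} = -0.7722, z_{0.91} = 1.341.
So -0.0838 = μ − 0.7722σ and 0.469 = μ + 1.341σ.
Subtracting: σ = (0.469 − -0.0838)/(1.341 − (-0.7722)) = 0.262.
Then μ = -0.0838 − (-0.7722)·0.262 = 0.118.

μ = 0.118, σ = 0.262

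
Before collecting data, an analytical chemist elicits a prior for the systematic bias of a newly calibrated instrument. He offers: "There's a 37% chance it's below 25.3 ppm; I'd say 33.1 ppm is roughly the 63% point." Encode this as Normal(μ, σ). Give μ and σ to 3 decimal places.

The p-quantile of Normal(μ,σ) is μ + z_p·σ, with z_{0.37} = -0.3319 and z_{0.63} = 0.3319.
Eliminate σ: μ = (z₂·x₁ − z₁·x₂)/(z₂ − z₁) = (0.3319·25.3 − (-0.3319)·33.1)/0.6637 = 29.200.
Then σ = (x₂ − x₁)/(z₂ − z₁) = (33.1 − 25.3)/0.6637 = 11.752.

μ = 29.200, σ = 11.752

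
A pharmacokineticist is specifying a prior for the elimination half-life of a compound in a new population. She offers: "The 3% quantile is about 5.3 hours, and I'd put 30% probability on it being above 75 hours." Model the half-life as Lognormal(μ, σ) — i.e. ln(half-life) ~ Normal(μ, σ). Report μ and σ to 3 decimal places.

μ ≈ 3.740, σ ≈ 1.102

If T ~ Lognormal(μ,σ) then ln T ~ Normal(μ,σ), so the p-quantile of ln T is μ + z_p·σ.
ln(5.3) = 1.668 and ln(75) = 4.317; z_{0.03} = -1.881, z_{0.7} = 0.5244.
σ = (4.317 − 1.668)/(0.5244 − (-1.881)) = 1.102.
μ = 1.668 − (-1.881)·1.102 = 3.740.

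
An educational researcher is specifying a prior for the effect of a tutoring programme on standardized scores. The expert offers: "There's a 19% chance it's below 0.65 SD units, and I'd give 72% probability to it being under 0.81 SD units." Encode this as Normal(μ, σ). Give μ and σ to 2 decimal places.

μ = 0.75, σ = 0.11

For Normal(μ,σ), the p-quantile is μ + z_p·σ. Here z_{0.19} = -0.8779, z_{0.72} = 0.5828.
So 0.65 = μ − 0.8779σ and 0.81 = μ + 0.5828σ.
Subtracting: σ = (0.81 − 0.65)/(0.5828 − (-0.8779)) = 0.11.
Then μ = 0.65 − (-0.8779)·0.11 = 0.75.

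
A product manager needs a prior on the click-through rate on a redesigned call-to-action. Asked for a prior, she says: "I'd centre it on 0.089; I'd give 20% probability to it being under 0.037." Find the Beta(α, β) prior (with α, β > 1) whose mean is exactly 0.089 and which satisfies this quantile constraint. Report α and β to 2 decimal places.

With mean 0.089 fixed, write α = 0.089s, β = 0.911s where s = α+β.
Need P(θ < 0.037) = 0.2 under Beta(0.089s, 0.911s). Normal approximation: (q−m)/√(m(1−m)/s) ≈ z_{0.2} = -0.842, so s ≈ 0.089·0.911·(-0.842)²/(0.037−0.089)² = 21.2.
At s = 21.2: P(θ<0.037) ≈ 0.198. Adjusting to match 0.2 gives s ≈ 21.01.
So α = 0.089·21.01 ≈ 1.87, β = 0.911·21.01 ≈ 19.14.

α ≈ 1.87, β ≈ 19.14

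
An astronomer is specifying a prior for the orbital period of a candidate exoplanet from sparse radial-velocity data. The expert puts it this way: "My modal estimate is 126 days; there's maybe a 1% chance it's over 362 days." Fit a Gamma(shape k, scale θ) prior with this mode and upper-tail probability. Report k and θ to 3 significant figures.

k ≈ 5.08, θ ≈ 30.9

Gamma(k,θ) with k>1 has mode (k−1)θ, so θ = 126/(k−1).
Need P(X < 362) = 0.99 with θ tied to k this way. Start at k = 2, θ = 126: P(X<362) ≈ 0.781.
Too low — raise k to concentrate. Iterating converges to k ≈ 5.08.
Then θ = 126/(5.08−1) ≈ 30.9.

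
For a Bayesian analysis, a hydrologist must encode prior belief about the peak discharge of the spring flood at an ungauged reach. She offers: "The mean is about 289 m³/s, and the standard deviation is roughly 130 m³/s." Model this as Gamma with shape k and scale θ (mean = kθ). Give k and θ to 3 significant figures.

k ≈ 4.94, θ ≈ 58.5

For Gamma(k, scale θ): mean = kθ, variance = kθ², so CV = 1/√k.
CV = SD/mean = 130/289 = 0.4498, hence k = 1/CV² = 4.94.
Then θ = mean/k = 289/4.94 = 58.5.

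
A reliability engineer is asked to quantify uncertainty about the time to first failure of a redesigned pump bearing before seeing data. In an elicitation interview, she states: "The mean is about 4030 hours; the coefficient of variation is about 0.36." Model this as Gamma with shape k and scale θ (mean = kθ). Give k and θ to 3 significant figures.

k ≈ 7.72, θ ≈ 522

For Gamma(k, scale θ): mean = kθ, variance = kθ², so CV = 1/√k.
CV = 0.36, hence k = 1/CV² = 7.72.
Then θ = mean/k = 4030/7.72 = 522.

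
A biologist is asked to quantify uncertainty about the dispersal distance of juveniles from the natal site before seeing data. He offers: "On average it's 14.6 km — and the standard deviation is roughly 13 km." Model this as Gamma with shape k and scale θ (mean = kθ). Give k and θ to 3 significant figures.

k ≈ 1.26, θ ≈ 11.6

For Gamma(k, scale θ): mean = kθ, variance = kθ², so CV = 1/√k.
CV = SD/mean = 13/14.6 = 0.8904, hence k = 1/CV² = 1.26.
Then θ = mean/k = 14.6/1.26 = 11.6.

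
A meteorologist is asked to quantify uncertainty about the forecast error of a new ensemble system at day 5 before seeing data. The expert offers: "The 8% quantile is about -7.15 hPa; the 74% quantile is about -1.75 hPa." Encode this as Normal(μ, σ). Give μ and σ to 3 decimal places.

The p-quantile of Normal(μ,σ) is μ + z_p·σ, with z_{0.08} = -1.405 and z_{0.74} = 0.6433.
Eliminate σ: μ = (z₂·x₁ − z₁·x₂)/(z₂ − z₁) = (0.6433·-7.15 − (-1.405)·-1.75)/2.048 = -3.446.
Then σ = (x₂ − x₁)/(z₂ − z₁) = (-1.75 − -7.15)/2.048 = 2.636.

μ = -3.446, σ = 2.636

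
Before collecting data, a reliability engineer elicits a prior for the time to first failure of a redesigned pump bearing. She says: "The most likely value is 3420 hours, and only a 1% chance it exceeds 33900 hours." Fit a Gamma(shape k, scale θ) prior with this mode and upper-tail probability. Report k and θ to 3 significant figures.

k ≈ 1.59, θ ≈ 5790

Gamma(k,θ) with k>1 has mode (k−1)θ, so θ = 3420/(k−1).
Need P(X < 33900) = 0.99 with θ tied to k this way. Start at k = 2, θ = 3420: P(X<33900) ≈ 0.999.
Too high — lower k to spread out. Iterating converges to k ≈ 1.59.
Then θ = 3420/(1.59−1) ≈ 5790.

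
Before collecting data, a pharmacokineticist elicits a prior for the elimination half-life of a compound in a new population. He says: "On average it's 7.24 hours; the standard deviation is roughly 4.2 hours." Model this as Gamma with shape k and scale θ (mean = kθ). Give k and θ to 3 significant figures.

k ≈ 2.97, θ ≈ 2.44

For Gamma(k, scale θ): mean = kθ, variance = kθ², so CV = 1/√k.
CV = SD/mean = 4.2/7.24 = 0.5801, hence k = 1/CV² = 2.97.
Then θ = mean/k = 7.24/2.97 = 2.44.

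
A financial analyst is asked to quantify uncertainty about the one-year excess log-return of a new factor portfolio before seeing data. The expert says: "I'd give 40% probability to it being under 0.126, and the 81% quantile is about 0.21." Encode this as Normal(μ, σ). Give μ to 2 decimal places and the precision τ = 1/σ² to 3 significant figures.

For Normal(μ,σ), the p-quantile is μ + z_p·σ. Here z_{0.4} = -0.2533, z_{0.81} = 0.8779.
So 0.126 = μ − 0.2533σ and 0.21 = μ + 0.8779σ.
Subtracting: σ = (0.21 − 0.126)/(0.8779 − (-0.2533)) = 0.07.
Then μ = 0.126 − (-0.2533)·0.07 = 0.14.
Precision τ = 1/σ² = 1/0.07425² = 181.

μ = 0.14, τ = 181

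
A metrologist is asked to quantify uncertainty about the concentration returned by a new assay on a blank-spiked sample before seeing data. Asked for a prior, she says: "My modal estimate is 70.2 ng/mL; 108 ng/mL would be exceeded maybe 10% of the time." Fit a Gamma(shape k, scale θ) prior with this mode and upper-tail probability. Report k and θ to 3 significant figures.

k ≈ 11.1, θ ≈ 6.98

Gamma(k,θ) with k>1 has mode (k−1)θ, so θ = 70.2/(k−1).
Need P(X < 108) = 0.9 with θ tied to k this way. Start at k = 2, θ = 70.2: P(X<108) ≈ 0.455.
Too low — raise k to concentrate. Iterating converges to k ≈ 11.1.
Then θ = 70.2/(11.1−1) ≈ 6.98.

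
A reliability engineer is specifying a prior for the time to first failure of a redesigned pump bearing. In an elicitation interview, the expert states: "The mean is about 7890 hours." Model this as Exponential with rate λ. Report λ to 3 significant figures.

Exponential mean = 1/λ, so λ = 1/7890.0 = 0.000127.

λ ≈ 0.000127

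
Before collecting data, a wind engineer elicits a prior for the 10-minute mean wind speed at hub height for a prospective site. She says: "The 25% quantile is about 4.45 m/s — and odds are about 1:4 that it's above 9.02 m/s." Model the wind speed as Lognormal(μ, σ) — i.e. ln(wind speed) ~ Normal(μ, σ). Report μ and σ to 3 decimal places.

If T ~ Lognormal(μ,σ) then ln T ~ Normal(μ,σ), so the p-quantile of ln T is μ + z_p·σ.
ln(4.45) = 1.493 and ln(9.02) = 2.199; z_{0.25} = -0.6745, z_{0.8} = 0.8416.
σ = (2.199 − 1.493)/(0.8416 − (-0.6745)) = 0.466.
μ = 1.493 − (-0.6745)·0.466 = 1.807.

μ ≈ 1.807, σ ≈ 0.466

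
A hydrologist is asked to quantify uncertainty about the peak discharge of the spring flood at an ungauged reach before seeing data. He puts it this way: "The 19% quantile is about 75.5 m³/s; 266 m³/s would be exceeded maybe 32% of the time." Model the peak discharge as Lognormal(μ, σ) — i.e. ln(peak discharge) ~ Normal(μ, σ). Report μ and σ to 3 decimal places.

μ ≈ 5.146, σ ≈ 0.936

If T ~ Lognormal(μ,σ) then ln T ~ Normal(μ,σ), so the p-quantile of ln T is μ + z_p·σ.
ln(75.5) = 4.324 and ln(266) = 5.583; z_{0.19} = -0.8779, z_{0.68} = 0.4677.
σ = (5.583 − 4.324)/(0.4677 − (-0.8779)) = 0.936.
μ = 4.324 − (-0.8779)·0.936 = 5.146.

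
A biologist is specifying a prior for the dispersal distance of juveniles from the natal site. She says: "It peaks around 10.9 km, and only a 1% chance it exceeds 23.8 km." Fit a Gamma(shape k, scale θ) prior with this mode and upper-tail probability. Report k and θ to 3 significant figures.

k ≈ 8.92, θ ≈ 1.38

Gamma(k,θ) with k>1 has mode (k−1)θ, so θ = 10.9/(k−1).
Need P(X < 23.8) = 0.99 with θ tied to k this way. Start at k = 2, θ = 10.9: P(X<23.8) ≈ 0.641.
Too low — raise k to concentrate. Iterating converges to k ≈ 8.92.
Then θ = 10.9/(8.92−1) ≈ 1.38.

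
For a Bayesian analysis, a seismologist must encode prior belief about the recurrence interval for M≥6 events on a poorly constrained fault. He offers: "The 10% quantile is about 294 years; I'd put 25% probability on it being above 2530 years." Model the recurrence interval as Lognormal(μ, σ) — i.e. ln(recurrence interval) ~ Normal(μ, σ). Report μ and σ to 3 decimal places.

μ ≈ 7.094, σ ≈ 1.100

If T ~ Lognormal(μ,σ) then ln T ~ Normal(μ,σ), so the p-quantile of ln T is μ + z_p·σ.
ln(294) = 5.684 and ln(2530) = 7.836; z_{0.1} = -1.282, z_{0.75} = 0.6745.
σ = (7.836 − 5.684)/(0.6745 − (-1.282)) = 1.100.
μ = 5.684 − (-1.282)·1.100 = 7.094.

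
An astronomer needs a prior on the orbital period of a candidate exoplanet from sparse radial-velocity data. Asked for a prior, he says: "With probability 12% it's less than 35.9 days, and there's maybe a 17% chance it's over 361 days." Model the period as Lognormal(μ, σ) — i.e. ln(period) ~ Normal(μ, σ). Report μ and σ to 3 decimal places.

If T ~ Lognormal(μ,σ) then ln T ~ Normal(μ,σ), so the p-quantile of ln T is μ + z_p·σ.
ln(35.9) = 3.581 and ln(361) = 5.889; z_{0.12} = -1.175, z_{0.83} = 0.9542.
σ = (5.889 − 3.581)/(0.9542 − (-1.175)) = 1.084.
μ = 3.581 − (-1.175)·1.084 = 4.855.

μ ≈ 4.855, σ ≈ 1.084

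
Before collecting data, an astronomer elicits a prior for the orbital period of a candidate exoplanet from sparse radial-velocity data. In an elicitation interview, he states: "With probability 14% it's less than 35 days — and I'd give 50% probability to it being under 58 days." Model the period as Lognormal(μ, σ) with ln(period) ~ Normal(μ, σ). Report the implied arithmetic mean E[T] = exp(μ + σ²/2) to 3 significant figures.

E[T] ≈ 64.7 days

If T ~ Lognormal(μ,σ) then ln T ~ Normal(μ,σ), so the p-quantile of ln T is μ + z_p·σ.
ln(35) = 3.555 and ln(58) = 4.06; z_{0.14} = -1.08, z_{0.5} = 0.
σ = (4.06 − 3.555)/(0 − (-1.08)) = 0.468.
μ = 3.555 − (-1.08)·0.468 = 4.060.
E[T] = exp(μ + σ²/2) = exp(4.060 + 0.1093) = 64.7 days.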